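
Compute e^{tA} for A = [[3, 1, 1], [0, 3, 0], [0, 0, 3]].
A has Jordan form J = [[3, 1, 0], [0, 3, 0], [0, 0, 3]] with A = PJP^{-1}, so e^{tA} = P e^{tJ} P^{-1}.

For a Jordan block J_k(λ), e^{tJ_k(λ)} = e^{λt} · (I + tN + t^2 N^2/2! + ... + t^{k-1} N^{k-1}/(k-1)!) where N is the nilpotent superdiagonal part.

Assembling the blocks and conjugating back gives the entries of e^{tA} as shown above.

e^{tA} = [[e^{3*t}, t*e^{3*t}, t*e^{3*t}], [0, e^{3*t}, 0], [0, 0, e^{3*t}]]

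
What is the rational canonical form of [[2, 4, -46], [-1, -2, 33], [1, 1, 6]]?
R = [[0, 0, 20], [1, 0, -13], [0, 1, 6]]

The invariant factors of A (the non-unit diagonal entries of the Smith normal form of xI - A over ℚ[x]) are (x - 4)(x^2 - 2x + 5), each dividing the next. The characteristic polynomial is their product, (x - 4)(x^2 - 2x + 5).

The rational canonical form is the block-diagonal matrix of companion matrices C(f_i):
R = [[0, 0, 20], [1, 0, -13], [0, 1, 6]].

Note the characteristic polynomial does not split into linear factors over ℚ, so A has no Jordan form over ℚ; the rational canonical form exists over any field.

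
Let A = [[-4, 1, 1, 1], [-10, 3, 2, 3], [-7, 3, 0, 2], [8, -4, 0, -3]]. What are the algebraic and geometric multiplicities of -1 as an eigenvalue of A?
The characteristic polynomial is (x + 1)^4, so the factor x + 1 appears with exponent 4: the algebraic multiplicity is 4.

rank(A + I) = 2, so the eigenspace has dimension 4 - 2 = 2: the geometric multiplicity is 2.

Since 2 < 4, A is not diagonalizable.

algebraic multiplicity 4, geometric multiplicity 2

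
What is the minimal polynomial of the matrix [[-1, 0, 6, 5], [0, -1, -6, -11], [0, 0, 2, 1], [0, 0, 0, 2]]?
m_A(x) = (x - 2)^2(x + 1)

The characteristic polynomial factors as (x - 2)^2(x + 1)^2. The minimal polynomial is ∏(x - λ)^{k_λ} where k_λ is the size of the largest Jordan block at λ.

For λ = -1: rank(A + I) = 2, and the largest Jordan block has size 1 (the smallest k with rank((A + I)^k) = rank((A + I)^(k+1))).
For λ = 2: rank(A - 2I) = 3, and the largest Jordan block has size 2 (the smallest k with rank((A - 2I)^k) = rank((A - 2I)^(k+1))).

So m_A(x) = (x - 2)^2(x + 1).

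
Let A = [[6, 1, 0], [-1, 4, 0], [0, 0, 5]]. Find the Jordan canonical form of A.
J = [[5, 1, 0], [0, 5, 0], [0, 0, 5]]

The characteristic polynomial is det(xI - A) = (x - 5)^3, so the eigenvalues are 5 (algebraic multiplicity 3).

For λ = 5: rank(A - 5I) = 1, rank((A - 5I)^2) = 0. The eigenspace has dimension 3 - 1 = 2, so there are 2 Jordan blocks; the rank sequence gives block sizes [2, 1].

Assembling the blocks gives the Jordan form J above.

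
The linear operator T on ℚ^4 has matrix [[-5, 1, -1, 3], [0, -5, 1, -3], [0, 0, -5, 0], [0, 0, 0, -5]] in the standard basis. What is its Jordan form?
The characteristic polynomial is det(xI - A) = (x + 5)^4, so the eigenvalues are -5 (algebraic multiplicity 4).

For λ = -5: rank(A + 5I) = 2, rank((A + 5I)^2) = 1, rank((A + 5I)^3) = 0. The eigenspace has dimension 4 - 2 = 2, so there are 2 Jordan blocks; the rank sequence gives block sizes [3, 1].

Assembling the blocks gives the Jordan form J above.

J = [[-5, 1, 0, 0], [0, -5, 1, 0], [0, 0, -5, 0], [0, 0, 0, -5]]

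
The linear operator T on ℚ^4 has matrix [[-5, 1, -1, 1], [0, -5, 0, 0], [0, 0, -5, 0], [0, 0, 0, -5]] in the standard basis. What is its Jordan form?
The characteristic polynomial is det(xI - A) = (x + 5)^4, so the eigenvalues are -5 (algebraic multiplicity 4).

For λ = -5: rank(A + 5I) = 1, rank((A + 5I)^2) = 0. The eigenspace has dimension 4 - 1 = 3, so there are 3 Jordan blocks; the rank sequence gives block sizes [2, 1, 1].

Assembling the blocks gives the Jordan form J above.

J = [[-5, 1, 0, 0], [0, -5, 0, 0], [0, 0, -5, 0], [0, 0, 0, -5]]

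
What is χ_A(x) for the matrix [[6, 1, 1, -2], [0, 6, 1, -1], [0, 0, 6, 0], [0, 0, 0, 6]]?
xI - A = [[x - 6, -1, -1, 2], [0, x - 6, -1, 1], [0, 0, x - 6, 0], [0, 0, 0, x - 6]].

Expanding det(xI - A) along the first row:
det(xI - A) = + (x - 6)·det([[x - 6, -1, 1], [0, x - 6, 0], [0, 0, x - 6]]) - (-1)·det([[0, -1, 1], [0, x - 6, 0], [0, 0, x - 6]]) + (-1)·det([[0, x - 6, 1], [0, 0, 0], [0, 0, x - 6]]) - (2)·det([[0, x - 6, -1], [0, 0, x - 6], [0, 0, 0]]).

Evaluating gives χ_A(x) = x^4 - 24x^3 + 216x^2 - 864x + 1296 = (x - 6)^4.

χ_A(x) = (x - 6)^4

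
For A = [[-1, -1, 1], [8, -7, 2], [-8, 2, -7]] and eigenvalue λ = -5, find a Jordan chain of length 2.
We seek v_1 ∈ ker((A + 5I)^2) \ ker(A + 5I), then set v_{i+1} = (A + 5I) v_i.

One such chain is v_1 = [[0, 1, 0]]^T, v_2 = [[-1, -2, 2]]^T. Check: (A + 5I) v_2 = [[0, 0, 0]]^T = 0.

v_1 = [[0, 1, 0]]^T, v_2 = [[-1, -2, 2]]^T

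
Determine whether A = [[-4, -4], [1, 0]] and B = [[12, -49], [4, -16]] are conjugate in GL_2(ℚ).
Two matrices over a field are similar if and only if they have the same invariant factors.

Both A and B have characteristic polynomial (x + 2)^2 and minimal polynomial (x + 2)^2. Computing further, both have invariant factors (x + 2)^2. Hence A and B are similar.

Yes.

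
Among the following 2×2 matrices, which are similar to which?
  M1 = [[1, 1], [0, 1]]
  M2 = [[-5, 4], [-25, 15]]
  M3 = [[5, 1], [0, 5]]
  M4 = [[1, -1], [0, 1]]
Characteristic polynomials: χ_{M1} = (x - 1)^2, χ_{M2} = (x - 5)^2, χ_{M3} = (x - 5)^2, χ_{M4} = (x - 1)^2.

{M1, M4}: invariant factors (x - 1)^2.

{M2, M3}: invariant factors (x - 5)^2.

Matrices are similar if and only if their invariant-factor lists agree; the partition into similarity classes is {M1, M4}, {M2, M3}.

2 classes: {M1, M4}, {M2, M3}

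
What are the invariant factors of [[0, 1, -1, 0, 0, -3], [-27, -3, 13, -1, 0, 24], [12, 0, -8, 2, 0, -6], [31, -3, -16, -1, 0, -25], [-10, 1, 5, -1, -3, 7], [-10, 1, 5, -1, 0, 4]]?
The Jordan structure of A has elementary divisors (x + 3)^2, (x + 3)^2, (x + 3), (x - 4). Arranging the block sizes at each eigenvalue in decreasing order and taking row products gives the invariant factors.

Invariant factors (smallest first, each dividing the next): x + 3, (x + 3)^2, (x - 4)(x + 3)^2.

Check: the last factor (x - 4)(x + 3)^2 is the minimal polynomial, and the product (x - 4)(x + 3)^5 is the characteristic polynomial.

x + 3, (x + 3)^2, (x - 4)(x + 3)^2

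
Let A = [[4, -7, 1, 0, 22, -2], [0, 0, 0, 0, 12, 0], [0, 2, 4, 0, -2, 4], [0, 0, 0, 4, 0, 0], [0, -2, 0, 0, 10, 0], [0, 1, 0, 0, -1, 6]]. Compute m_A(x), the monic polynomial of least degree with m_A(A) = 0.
The characteristic polynomial factors as (x - 6)^2(x - 4)^4. The minimal polynomial is ∏(x - λ)^{k_λ} where k_λ is the size of the largest Jordan block at λ.

For λ = 4: rank(A - 4I) = 3, and the largest Jordan block has size 2 (the smallest k with rank((A - 4I)^k) = rank((A - 4I)^(k+1))).
For λ = 6: rank(A - 6I) = 5, and the largest Jordan block has size 2 (the smallest k with rank((A - 6I)^k) = rank((A - 6I)^(k+1))).

So m_A(x) = (x - 6)^2(x - 4)^2.

m_A(x) = (x - 6)^2(x - 4)^2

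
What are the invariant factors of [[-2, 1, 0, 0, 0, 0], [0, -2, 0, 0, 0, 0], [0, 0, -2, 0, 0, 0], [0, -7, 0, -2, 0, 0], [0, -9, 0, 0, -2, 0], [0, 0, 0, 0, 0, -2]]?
The Jordan structure of A has elementary divisors (x + 2)^2, (x + 2), (x + 2), (x + 2), (x + 2). Arranging the block sizes at each eigenvalue in decreasing order and taking row products gives the invariant factors.

Invariant factors (smallest first, each dividing the next): x + 2, x + 2, x + 2, x + 2, (x + 2)^2.

Check: the last factor (x + 2)^2 is the minimal polynomial, and the product (x + 2)^6 is the characteristic polynomial.

x + 2, x + 2, x + 2, x + 2, (x + 2)^2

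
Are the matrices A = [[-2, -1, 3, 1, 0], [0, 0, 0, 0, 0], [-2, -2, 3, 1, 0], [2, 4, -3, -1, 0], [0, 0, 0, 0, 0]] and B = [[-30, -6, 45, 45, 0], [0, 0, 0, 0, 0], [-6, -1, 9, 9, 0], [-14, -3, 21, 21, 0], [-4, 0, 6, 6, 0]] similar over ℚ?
Yes.

Two matrices over a field are similar if and only if they have the same invariant factors.

Both A and B have characteristic polynomial x^5 and minimal polynomial x^2. Computing further, both have invariant factors x, x^2, x^2. Hence A and B are similar.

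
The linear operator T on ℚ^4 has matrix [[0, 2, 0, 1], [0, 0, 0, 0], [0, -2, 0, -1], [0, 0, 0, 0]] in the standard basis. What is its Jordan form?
J = [[0, 1, 0, 0], [0, 0, 0, 0], [0, 0, 0, 0], [0, 0, 0, 0]]

The characteristic polynomial is det(xI - A) = x^4, so the eigenvalues are 0 (algebraic multiplicity 4).

For λ = 0: rank(A) = 1, rank(A^2) = 0. The eigenspace has dimension 4 - 1 = 3, so there are 3 Jordan blocks; the rank sequence gives block sizes [2, 1, 1].

Assembling the blocks gives the Jordan form J above.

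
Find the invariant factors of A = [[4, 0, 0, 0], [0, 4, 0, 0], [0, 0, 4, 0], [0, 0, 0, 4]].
x - 4, x - 4, x - 4, x - 4

The Jordan structure of A has elementary divisors (x - 4), (x - 4), (x - 4), (x - 4). Arranging the block sizes at each eigenvalue in decreasing order and taking row products gives the invariant factors.

Invariant factors (smallest first, each dividing the next): x - 4, x - 4, x - 4, x - 4.

Check: the last factor x - 4 is the minimal polynomial, and the product (x - 4)^4 is the characteristic polynomial.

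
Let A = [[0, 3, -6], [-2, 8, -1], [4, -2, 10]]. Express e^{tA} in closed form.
A has Jordan form J = [[6, 1, 0], [0, 6, 1], [0, 0, 6]] with A = PJP^{-1}, so e^{tA} = P e^{tJ} P^{-1}.

For a Jordan block J_k(λ), e^{tJ_k(λ)} = e^{λt} · (I + tN + t^2 N^2/2! + ... + t^{k-1} N^{k-1}/(k-1)!) where N is the nilpotent superdiagonal part.

Assembling the blocks and conjugating back gives the entries of e^{tA} as shown above.

e^{tA} = [[(3*t^2 - 6*t + 1)*e^{6*t}, 3*t*e^{6*t}, 3*t*(3*t - 4)*e^{6*t}/2], [2*t*(t - 1)*e^{6*t}, (2*t + 1)*e^{6*t}, t*(3*t - 1)*e^{6*t}], [2*t*(2 - t)*e^{6*t}, -2*t*e^{6*t}, (-3*t^2 + 4*t + 1)*e^{6*t}]]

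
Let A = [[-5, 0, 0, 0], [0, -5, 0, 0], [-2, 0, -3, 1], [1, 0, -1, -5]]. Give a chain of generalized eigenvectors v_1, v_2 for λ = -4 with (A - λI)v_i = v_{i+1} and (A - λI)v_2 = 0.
v_1 = [[0, 0, 0, 1]]^T, v_2 = [[0, 0, 1, -1]]^T

We seek v_1 ∈ ker((A + 4I)^2) \ ker(A + 4I), then set v_{i+1} = (A + 4I) v_i.

One such chain is v_1 = [[0, 0, 0, 1]]^T, v_2 = [[0, 0, 1, -1]]^T. Check: (A + 4I) v_2 = [[0, 0, 0, 0]]^T = 0.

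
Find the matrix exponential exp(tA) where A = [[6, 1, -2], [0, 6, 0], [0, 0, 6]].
e^{tA} = [[e^{6*t}, t*e^{6*t}, -2*t*e^{6*t}], [0, e^{6*t}, 0], [0, 0, e^{6*t}]]

A has Jordan form J = [[6, 1, 0], [0, 6, 0], [0, 0, 6]] with A = PJP^{-1}, so e^{tA} = P e^{tJ} P^{-1}.

For a Jordan block J_k(λ), e^{tJ_k(λ)} = e^{λt} · (I + tN + t^2 N^2/2! + ... + t^{k-1} N^{k-1}/(k-1)!) where N is the nilpotent superdiagonal part.

Assembling the blocks and conjugating back gives the entries of e^{tA} as shown above.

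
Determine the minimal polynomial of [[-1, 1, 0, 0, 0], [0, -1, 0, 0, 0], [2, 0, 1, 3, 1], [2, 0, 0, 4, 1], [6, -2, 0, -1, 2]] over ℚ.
The characteristic polynomial factors as (x - 3)^2(x - 1)(x + 1)^2. The minimal polynomial is ∏(x - λ)^{k_λ} where k_λ is the size of the largest Jordan block at λ.

For λ = -1: rank(A + I) = 4, and the largest Jordan block has size 2 (the smallest k with rank((A + I)^k) = rank((A + I)^(k+1))).
For λ = 1: rank(A - I) = 4, and the largest Jordan block has size 1 (the smallest k with rank((A - I)^k) = rank((A - I)^(k+1))).
For λ = 3: rank(A - 3I) = 4, and the largest Jordan block has size 2 (the smallest k with rank((A - 3I)^k) = rank((A - 3I)^(k+1))).

So m_A(x) = (x - 3)^2(x - 1)(x + 1)^2.

m_A(x) = (x - 3)^2(x - 1)(x + 1)^2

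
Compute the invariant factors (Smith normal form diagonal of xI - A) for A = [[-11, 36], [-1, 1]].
(x + 5)^2

The Jordan structure of A has elementary divisors (x + 5)^2. Arranging the block sizes at each eigenvalue in decreasing order and taking row products gives the invariant factors.

Invariant factors (smallest first, each dividing the next): (x + 5)^2.

Check: the last factor (x + 5)^2 is the minimal polynomial, and the product (x + 5)^2 is the characteristic polynomial.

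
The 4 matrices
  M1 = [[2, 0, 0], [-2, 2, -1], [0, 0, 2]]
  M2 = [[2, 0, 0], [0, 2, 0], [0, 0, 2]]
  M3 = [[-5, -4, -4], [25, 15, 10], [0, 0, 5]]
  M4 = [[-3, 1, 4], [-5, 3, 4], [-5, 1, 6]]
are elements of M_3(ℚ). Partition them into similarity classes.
3 classes: {M1, M4}, {M2}, {M3}

Characteristic polynomials: χ_{M1} = (x - 2)^3, χ_{M2} = (x - 2)^3, χ_{M3} = (x - 5)^3, χ_{M4} = (x - 2)^3.

{M1, M4}: invariant factors x - 2, (x - 2)^2.

{M2}: invariant factors x - 2, x - 2, x - 2.

{M3}: invariant factors x - 5, (x - 5)^2.

Matrices are similar if and only if their invariant-factor lists agree; the partition into similarity classes is {M1, M4}, {M2}, {M3}.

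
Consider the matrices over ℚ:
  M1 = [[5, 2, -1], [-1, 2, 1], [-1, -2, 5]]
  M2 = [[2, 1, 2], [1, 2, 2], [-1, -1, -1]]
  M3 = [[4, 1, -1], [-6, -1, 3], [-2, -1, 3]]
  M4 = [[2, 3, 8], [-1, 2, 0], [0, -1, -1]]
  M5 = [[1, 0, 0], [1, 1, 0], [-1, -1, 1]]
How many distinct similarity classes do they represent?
4 classes: {M1}, {M2}, {M3}, {M4, M5}

Characteristic polynomials: χ_{M1} = (x - 4)^3, χ_{M2} = (x - 1)^3, χ_{M3} = (x - 2)^3, χ_{M4} = (x - 1)^3, χ_{M5} = (x - 1)^3.

{M1}: invariant factors x - 4, (x - 4)^2.

{M2}: invariant factors x - 1, (x - 1)^2.

{M3}: invariant factors x - 2, (x - 2)^2.

{M4, M5}: invariant factors (x - 1)^3.

Matrices are similar if and only if their invariant-factor lists agree; the partition into similarity classes is {M1}, {M2}, {M3}, {M4, M5}.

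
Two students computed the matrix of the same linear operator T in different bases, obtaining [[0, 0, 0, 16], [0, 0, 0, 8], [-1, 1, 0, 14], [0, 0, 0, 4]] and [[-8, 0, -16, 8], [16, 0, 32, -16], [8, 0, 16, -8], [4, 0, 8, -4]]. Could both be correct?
Both have characteristic polynomial x^3(x - 4), but the minimal polynomial of A is x^2(x - 4) while the minimal polynomial of B is x(x - 4). The minimal polynomial is a similarity invariant, so A and B are not similar.

No.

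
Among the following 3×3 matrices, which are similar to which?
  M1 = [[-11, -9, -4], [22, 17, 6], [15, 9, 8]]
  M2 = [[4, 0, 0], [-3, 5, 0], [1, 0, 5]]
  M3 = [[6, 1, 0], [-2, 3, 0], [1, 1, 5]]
2 classes: {M1}, {M2, M3}

Characteristic polynomials: χ_{M1} = (x - 5)^2(x - 4), χ_{M2} = (x - 5)^2(x - 4), χ_{M3} = (x - 5)^2(x - 4).

{M1}: invariant factors (x - 5)^2(x - 4).

{M2, M3}: invariant factors x - 5, (x - 5)(x - 4).

Matrices are similar if and only if their invariant-factor lists agree; the partition into similarity classes is {M1}, {M2, M3}.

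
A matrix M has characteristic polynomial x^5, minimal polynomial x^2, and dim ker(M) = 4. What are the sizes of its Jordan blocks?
λ = 0: algebraic multiplicity 5 (exponent in χ_M), largest block size 2 (exponent in m_M), 4 blocks (geometric multiplicity). These force block sizes [2, 1, 1, 1].

Jordan blocks: (0, 2), (0, 1), (0, 1), (0, 1)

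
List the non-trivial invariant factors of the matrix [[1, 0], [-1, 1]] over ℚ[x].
(x - 1)^2

The Jordan structure of A has elementary divisors (x - 1)^2. Arranging the block sizes at each eigenvalue in decreasing order and taking row products gives the invariant factors.

Invariant factors (smallest first, each dividing the next): (x - 1)^2.

Check: the last factor (x - 1)^2 is the minimal polynomial, and the product (x - 1)^2 is the characteristic polynomial.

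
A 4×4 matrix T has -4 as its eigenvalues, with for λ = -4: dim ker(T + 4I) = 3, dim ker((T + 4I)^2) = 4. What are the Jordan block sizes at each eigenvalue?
λ = -4: successive nullity increments [3, 1] count blocks of size ≥ k; block sizes are [2, 1, 1].

Jordan blocks: (-4, 2), (-4, 1), (-4, 1)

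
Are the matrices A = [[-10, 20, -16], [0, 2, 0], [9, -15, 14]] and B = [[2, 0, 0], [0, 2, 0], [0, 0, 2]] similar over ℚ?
Both have characteristic polynomial (x - 2)^3, but the minimal polynomial of A is (x - 2)^2 while the minimal polynomial of B is x - 2. The minimal polynomial is a similarity invariant, so A and B are not similar.

No.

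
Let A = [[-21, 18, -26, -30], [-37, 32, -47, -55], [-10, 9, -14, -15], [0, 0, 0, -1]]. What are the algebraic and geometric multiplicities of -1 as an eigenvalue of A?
algebraic multiplicity 4, geometric multiplicity 2

The characteristic polynomial is (x + 1)^4, so the factor x + 1 appears with exponent 4: the algebraic multiplicity is 4.

rank(A + I) = 2, so the eigenspace has dimension 4 - 2 = 2: the geometric multiplicity is 2.

Since 2 < 4, A is not diagonalizable.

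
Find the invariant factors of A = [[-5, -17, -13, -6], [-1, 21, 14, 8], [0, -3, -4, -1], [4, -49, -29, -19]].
The Jordan structure of A has elementary divisors (x + 4), (x + 1)^3. Arranging the block sizes at each eigenvalue in decreasing order and taking row products gives the invariant factors.

Invariant factors (smallest first, each dividing the next): (x + 1)^3(x + 4).

Check: the last factor (x + 1)^3(x + 4) is the minimal polynomial, and the product (x + 1)^3(x + 4) is the characteristic polynomial.

(x + 1)^3(x + 4)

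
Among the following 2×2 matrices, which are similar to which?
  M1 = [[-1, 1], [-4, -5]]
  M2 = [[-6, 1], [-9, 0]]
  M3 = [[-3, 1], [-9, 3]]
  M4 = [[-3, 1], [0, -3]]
Characteristic polynomials: χ_{M1} = (x + 3)^2, χ_{M2} = (x + 3)^2, χ_{M3} = x^2, χ_{M4} = (x + 3)^2.

{M1, M2, M4}: invariant factors (x + 3)^2.

{M3}: invariant factors x^2.

Matrices are similar if and only if their invariant-factor lists agree; the partition into similarity classes is {M1, M2, M4}, {M3}.

2 classes: {M1, M2, M4}, {M3}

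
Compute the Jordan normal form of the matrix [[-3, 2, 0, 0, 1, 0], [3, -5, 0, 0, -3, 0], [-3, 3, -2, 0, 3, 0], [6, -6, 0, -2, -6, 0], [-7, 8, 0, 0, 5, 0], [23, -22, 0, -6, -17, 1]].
The characteristic polynomial is det(xI - A) = (x - 1)^2(x + 2)^4, so the eigenvalues are -2 (algebraic multiplicity 4), 1 (algebraic multiplicity 2).

For λ = -2: rank(A + 2I) = 3, rank((A + 2I)^2) = 2. The eigenspace has dimension 6 - 3 = 3, so there are 3 Jordan blocks; the rank sequence gives block sizes [2, 1, 1].

For λ = 1: rank(A - I) = 4. The eigenspace has dimension 6 - 4 = 2, so there are 2 Jordan blocks; the rank sequence gives block sizes [1, 1].

Assembling the blocks gives the Jordan form J above.

J = [[-2, 1, 0, 0, 0, 0], [0, -2, 0, 0, 0, 0], [0, 0, -2, 0, 0, 0], [0, 0, 0, -2, 0, 0], [0, 0, 0, 0, 1, 0], [0, 0, 0, 0, 0, 1]]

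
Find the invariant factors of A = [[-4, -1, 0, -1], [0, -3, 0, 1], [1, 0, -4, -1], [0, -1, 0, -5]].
The Jordan structure of A has elementary divisors (x + 4)^2, (x + 4)^2. Arranging the block sizes at each eigenvalue in decreasing order and taking row products gives the invariant factors.

Invariant factors (smallest first, each dividing the next): (x + 4)^2, (x + 4)^2.

Check: the last factor (x + 4)^2 is the minimal polynomial, and the product (x + 4)^4 is the characteristic polynomial.

(x + 4)^2, (x + 4)^2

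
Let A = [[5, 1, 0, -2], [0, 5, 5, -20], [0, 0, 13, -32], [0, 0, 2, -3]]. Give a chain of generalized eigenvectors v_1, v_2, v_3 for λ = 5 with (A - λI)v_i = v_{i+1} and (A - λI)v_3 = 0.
v_1 = [[-1, 0, 1, 0]]^T, v_2 = [[0, 5, 8, 2]]^T, v_3 = [[1, 0, 0, 0]]^T

We seek v_1 ∈ ker((A - 5I)^3) \ ker((A - 5I)^2), then set v_{i+1} = (A - 5I) v_i.

One such chain is v_1 = [[-1, 0, 1, 0]]^T, v_2 = [[0, 5, 8, 2]]^T, v_3 = [[1, 0, 0, 0]]^T. Check: (A - 5I) v_3 = [[0, 0, 0, 0]]^T = 0.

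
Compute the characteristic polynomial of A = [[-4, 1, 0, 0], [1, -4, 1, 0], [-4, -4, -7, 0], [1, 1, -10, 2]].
xI - A = [[x + 4, -1, 0, 0], [-1, x + 4, -1, 0], [4, 4, x + 7, 0], [-1, -1, 10, x - 2]].

Expanding det(xI - A) along the first row:
det(xI - A) = + (x + 4)·det([[x + 4, -1, 0], [4, x + 7, 0], [-1, 10, x - 2]]) - (-1)·det([[-1, -1, 0], [4, x + 7, 0], [-1, 10, x - 2]]) + (0)·det([[-1, x + 4, 0], [4, 4, 0], [-1, -1, x - 2]]) - (0)·det([[-1, x + 4, -1], [4, 4, x + 7], [-1, -1, 10]]).

Evaluating gives χ_A(x) = x^4 + 13x^3 + 45x^2 - 25x - 250 = (x - 2)(x + 5)^3.

χ_A(x) = (x - 2)(x + 5)^3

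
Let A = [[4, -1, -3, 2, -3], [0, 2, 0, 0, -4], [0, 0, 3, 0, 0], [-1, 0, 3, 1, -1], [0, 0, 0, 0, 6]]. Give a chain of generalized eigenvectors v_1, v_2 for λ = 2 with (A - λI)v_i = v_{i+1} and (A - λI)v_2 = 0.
v_1 = [[0, 1, 0, 1, 0]]^T, v_2 = [[1, 0, 0, -1, 0]]^T

We seek v_1 ∈ ker((A - 2I)^2) \ ker(A - 2I), then set v_{i+1} = (A - 2I) v_i.

One such chain is v_1 = [[0, 1, 0, 1, 0]]^T, v_2 = [[1, 0, 0, -1, 0]]^T. Check: (A - 2I) v_2 = [[0, 0, 0, 0, 0]]^T = 0.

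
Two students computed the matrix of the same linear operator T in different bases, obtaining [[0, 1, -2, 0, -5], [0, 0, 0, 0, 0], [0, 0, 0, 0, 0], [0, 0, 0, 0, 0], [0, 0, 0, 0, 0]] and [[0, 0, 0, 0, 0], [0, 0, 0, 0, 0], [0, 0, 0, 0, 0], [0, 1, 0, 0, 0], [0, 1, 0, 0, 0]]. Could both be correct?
Yes.

Two matrices over a field are similar if and only if they have the same invariant factors.

Both A and B have characteristic polynomial x^5 and minimal polynomial x^2. Computing further, both have invariant factors x, x, x, x^2. Hence A and B are similar.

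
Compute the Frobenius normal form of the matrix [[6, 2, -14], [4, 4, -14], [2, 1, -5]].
R = [[2, 0, 0], [0, 0, -2], [0, 1, 3]]

The invariant factors of A (the non-unit diagonal entries of the Smith normal form of xI - A over ℚ[x]) are x - 2, (x - 2)(x - 1), each dividing the next. The characteristic polynomial is their product, (x - 2)^2(x - 1).

The rational canonical form is the block-diagonal matrix of companion matrices C(f_i):
R = [[2, 0, 0], [0, 0, -2], [0, 1, 3]].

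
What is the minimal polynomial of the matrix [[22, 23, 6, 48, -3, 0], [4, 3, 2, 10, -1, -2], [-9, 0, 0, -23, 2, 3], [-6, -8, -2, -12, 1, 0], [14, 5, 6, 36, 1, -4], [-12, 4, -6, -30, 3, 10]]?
The characteristic polynomial factors as (x - 4)^6. The minimal polynomial is ∏(x - λ)^{k_λ} where k_λ is the size of the largest Jordan block at λ.

For λ = 4: rank(A - 4I) = 3, and the largest Jordan block has size 3 (the smallest k with rank((A - 4I)^k) = rank((A - 4I)^(k+1))).

So m_A(x) = (x - 4)^3.

m_A(x) = (x - 4)^3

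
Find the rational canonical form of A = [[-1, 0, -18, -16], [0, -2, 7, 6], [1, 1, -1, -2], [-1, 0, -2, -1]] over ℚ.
R = [[0, 0, 0, -15], [1, 0, 0, -3], [0, 1, 0, 0], [0, 0, 1, -5]]

The invariant factors of A (the non-unit diagonal entries of the Smith normal form of xI - A over ℚ[x]) are (x + 5)(x^3 + 3), each dividing the next. The characteristic polynomial is their product, (x + 5)(x^3 + 3).

The rational canonical form is the block-diagonal matrix of companion matrices C(f_i):
R = [[0, 0, 0, -15], [1, 0, 0, -3], [0, 1, 0, 0], [0, 0, 1, -5]].

Note the characteristic polynomial does not split into linear factors over ℚ, so A has no Jordan form over ℚ; the rational canonical form exists over any field.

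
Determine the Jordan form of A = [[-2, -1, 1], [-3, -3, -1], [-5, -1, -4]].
J = [[-3, 1, 0], [0, -3, 1], [0, 0, -3]]

The characteristic polynomial is det(xI - A) = (x + 3)^3, so the eigenvalues are -3 (algebraic multiplicity 3).

For λ = -3: rank(A + 3I) = 2, rank((A + 3I)^2) = 1, rank((A + 3I)^3) = 0. The eigenspace has dimension 3 - 2 = 1, so there is 1 Jordan block; the rank sequence gives block sizes [3].

Assembling the blocks gives the Jordan form J above.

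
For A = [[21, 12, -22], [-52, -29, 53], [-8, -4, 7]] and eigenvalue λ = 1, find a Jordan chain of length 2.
v_1 = [[2, -5, -1]]^T, v_2 = [[2, -7, -2]]^T

We seek v_1 ∈ ker((A - I)^2) \ ker(A - I), then set v_{i+1} = (A - I) v_i.

One such chain is v_1 = [[2, -5, -1]]^T, v_2 = [[2, -7, -2]]^T. Check: (A - I) v_2 = [[0, 0, 0]]^T = 0.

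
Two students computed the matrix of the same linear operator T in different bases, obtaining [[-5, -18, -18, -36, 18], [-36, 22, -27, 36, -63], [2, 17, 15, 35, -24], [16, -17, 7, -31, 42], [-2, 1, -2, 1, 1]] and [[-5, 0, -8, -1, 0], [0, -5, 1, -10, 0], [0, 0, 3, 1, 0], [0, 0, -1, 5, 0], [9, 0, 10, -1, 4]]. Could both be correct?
Two matrices over a field are similar if and only if they have the same invariant factors.

Both A and B have characteristic polynomial (x - 4)^3(x + 5)^2 and minimal polynomial (x - 4)^2(x + 5). Computing further, both have invariant factors (x - 4)(x + 5), (x - 4)^2(x + 5). Hence A and B are similar.

Yes.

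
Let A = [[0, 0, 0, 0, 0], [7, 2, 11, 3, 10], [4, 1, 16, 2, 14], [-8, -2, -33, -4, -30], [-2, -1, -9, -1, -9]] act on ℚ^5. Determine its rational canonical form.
R = [[0, 0, 0, 0, 0], [1, 0, 0, 0, -15], [0, 1, 0, 0, 8], [0, 0, 1, 0, -1], [0, 0, 0, 1, 5]]

The invariant factors of A (the non-unit diagonal entries of the Smith normal form of xI - A over ℚ[x]) are x(x - 5)(x^3 + x - 3), each dividing the next. The characteristic polynomial is their product, x(x - 5)(x^3 + x - 3).

The rational canonical form is the block-diagonal matrix of companion matrices C(f_i):
R = [[0, 0, 0, 0, 0], [1, 0, 0, 0, -15], [0, 1, 0, 0, 8], [0, 0, 1, 0, -1], [0, 0, 0, 1, 5]].

Note the characteristic polynomial does not split into linear factors over ℚ, so A has no Jordan form over ℚ; the rational canonical form exists over any field.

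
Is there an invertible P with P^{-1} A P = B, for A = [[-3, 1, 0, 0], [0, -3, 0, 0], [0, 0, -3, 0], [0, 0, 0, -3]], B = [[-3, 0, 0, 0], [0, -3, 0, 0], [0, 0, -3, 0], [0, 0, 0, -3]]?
Both have characteristic polynomial (x + 3)^4, but the minimal polynomial of A is (x + 3)^2 while the minimal polynomial of B is x + 3. The minimal polynomial is a similarity invariant, so A and B are not similar.

No.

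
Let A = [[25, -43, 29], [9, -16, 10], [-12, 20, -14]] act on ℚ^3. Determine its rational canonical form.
R = [[0, 0, -6], [1, 0, -9], [0, 1, -5]]

The invariant factors of A (the non-unit diagonal entries of the Smith normal form of xI - A over ℚ[x]) are (x + 2)(x^2 + 3x + 3), each dividing the next. The characteristic polynomial is their product, (x + 2)(x^2 + 3x + 3).

The rational canonical form is the block-diagonal matrix of companion matrices C(f_i):
R = [[0, 0, -6], [1, 0, -9], [0, 1, -5]].

Note the characteristic polynomial does not split into linear factors over ℚ, so A has no Jordan form over ℚ; the rational canonical form exists over any field.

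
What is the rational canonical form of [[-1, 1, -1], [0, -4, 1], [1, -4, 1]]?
R = [[0, 0, -3], [1, 0, -4], [0, 1, -4]]

The invariant factors of A (the non-unit diagonal entries of the Smith normal form of xI - A over ℚ[x]) are (x + 3)(x^2 + x + 1), each dividing the next. The characteristic polynomial is their product, (x + 3)(x^2 + x + 1).

The rational canonical form is the block-diagonal matrix of companion matrices C(f_i):
R = [[0, 0, -3], [1, 0, -4], [0, 1, -4]].

Note the characteristic polynomial does not split into linear factors over ℚ, so A has no Jordan form over ℚ; the rational canonical form exists over any field.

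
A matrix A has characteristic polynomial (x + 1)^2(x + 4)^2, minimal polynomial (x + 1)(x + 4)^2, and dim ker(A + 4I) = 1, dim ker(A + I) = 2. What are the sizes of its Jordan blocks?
Jordan blocks: (-4, 2), (-1, 1), (-1, 1)

λ = -4: algebraic multiplicity 2 (exponent in χ_A), largest block size 2 (exponent in m_A), 1 block (geometric multiplicity). This forces block sizes [2].
λ = -1: algebraic multiplicity 2 (exponent in χ_A), largest block size 1 (exponent in m_A), 2 blocks (geometric multiplicity). These force block sizes [1, 1].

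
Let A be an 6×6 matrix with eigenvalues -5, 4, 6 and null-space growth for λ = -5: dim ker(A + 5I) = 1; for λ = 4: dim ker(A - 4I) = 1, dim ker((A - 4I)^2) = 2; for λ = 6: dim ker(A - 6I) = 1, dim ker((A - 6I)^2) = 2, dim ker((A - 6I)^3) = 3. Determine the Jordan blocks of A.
Jordan blocks: (-5, 1), (4, 2), (6, 3)

λ = -5: successive nullity increments [1] count blocks of size ≥ k; block sizes are [1].
λ = 4: successive nullity increments [1, 1] count blocks of size ≥ k; block sizes are [2].
λ = 6: successive nullity increments [1, 1, 1] count blocks of size ≥ k; block sizes are [3].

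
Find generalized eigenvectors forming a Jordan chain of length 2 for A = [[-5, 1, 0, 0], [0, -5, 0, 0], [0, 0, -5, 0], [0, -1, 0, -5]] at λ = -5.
v_1 = [[0, 1, 0, 0]]^T, v_2 = [[1, 0, 0, -1]]^T

We seek v_1 ∈ ker((A + 5I)^2) \ ker(A + 5I), then set v_{i+1} = (A + 5I) v_i.

One such chain is v_1 = [[0, 1, 0, 0]]^T, v_2 = [[1, 0, 0, -1]]^T. Check: (A + 5I) v_2 = [[0, 0, 0, 0]]^T = 0.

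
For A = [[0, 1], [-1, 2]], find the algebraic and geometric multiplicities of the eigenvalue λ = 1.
algebraic multiplicity 2, geometric multiplicity 1

The characteristic polynomial is (x - 1)^2, so the factor x - 1 appears with exponent 2: the algebraic multiplicity is 2.

rank(A - I) = 1, so the eigenspace has dimension 2 - 1 = 1: the geometric multiplicity is 1.

Since 1 < 2, A is not diagonalizable.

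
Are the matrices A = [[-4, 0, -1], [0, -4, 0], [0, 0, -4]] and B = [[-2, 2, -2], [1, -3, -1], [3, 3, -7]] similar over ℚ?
Two matrices over a field are similar if and only if they have the same invariant factors.

Both A and B have characteristic polynomial (x + 4)^3 and minimal polynomial (x + 4)^2. Computing further, both have invariant factors x + 4, (x + 4)^2. Hence A and B are similar.

Yes.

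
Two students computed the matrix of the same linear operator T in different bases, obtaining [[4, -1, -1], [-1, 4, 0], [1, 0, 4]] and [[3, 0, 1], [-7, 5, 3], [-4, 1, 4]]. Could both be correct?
Two matrices over a field are similar if and only if they have the same invariant factors.

Both A and B have characteristic polynomial (x - 4)^3 and minimal polynomial (x - 4)^3. Computing further, both have invariant factors (x - 4)^3. Hence A and B are similar.

Yes.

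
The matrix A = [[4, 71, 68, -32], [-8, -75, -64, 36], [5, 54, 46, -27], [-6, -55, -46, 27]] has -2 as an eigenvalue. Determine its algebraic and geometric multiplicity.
algebraic multiplicity 2, geometric multiplicity 1

The characteristic polynomial is (x - 3)^2(x + 2)^2, so the factor x + 2 appears with exponent 2: the algebraic multiplicity is 2.

rank(A + 2I) = 3, so the eigenspace has dimension 4 - 3 = 1: the geometric multiplicity is 1.

Since 1 < 2, A is not diagonalizable.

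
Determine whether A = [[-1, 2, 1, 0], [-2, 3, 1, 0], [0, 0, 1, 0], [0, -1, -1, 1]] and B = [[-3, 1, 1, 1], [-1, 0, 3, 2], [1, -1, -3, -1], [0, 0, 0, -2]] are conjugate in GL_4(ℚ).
trace(A) = 4 but trace(B) = -8. The trace is a similarity invariant, so A and B are not similar.

No.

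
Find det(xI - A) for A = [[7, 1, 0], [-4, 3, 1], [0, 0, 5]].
χ_A(x) = (x - 5)^3

xI - A = [[x - 7, -1, 0], [4, x - 3, -1], [0, 0, x - 5]].

Expanding det(xI - A) along the first row:
det(xI - A) = + (x - 7)·det([[x - 3, -1], [0, x - 5]]) - (-1)·det([[4, -1], [0, x - 5]]) + (0)·det([[4, x - 3], [0, 0]]).

Evaluating gives χ_A(x) = x^3 - 15x^2 + 75x - 125 = (x - 5)^3.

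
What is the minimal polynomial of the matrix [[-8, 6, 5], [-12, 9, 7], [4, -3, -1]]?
The characteristic polynomial factors as x^3. The minimal polynomial is ∏(x - λ)^{k_λ} where k_λ is the size of the largest Jordan block at λ.

For λ = 0: rank(A) = 2, and the largest Jordan block has size 3 (the smallest k with rank(A^k) = rank(A^(k+1))).

So m_A(x) = x^3.

m_A(x) = x^3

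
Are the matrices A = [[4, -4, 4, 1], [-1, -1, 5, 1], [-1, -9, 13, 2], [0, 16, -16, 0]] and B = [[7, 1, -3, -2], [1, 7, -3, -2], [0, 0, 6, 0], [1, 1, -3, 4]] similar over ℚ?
No.

trace(A) = 16 but trace(B) = 24. The trace is a similarity invariant, so A and B are not similar.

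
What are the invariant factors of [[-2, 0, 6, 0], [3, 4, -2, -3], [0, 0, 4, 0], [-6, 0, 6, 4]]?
x - 4, (x - 4)^2(x + 2)

The Jordan structure of A has elementary divisors (x + 2), (x - 4)^2, (x - 4). Arranging the block sizes at each eigenvalue in decreasing order and taking row products gives the invariant factors.

Invariant factors (smallest first, each dividing the next): x - 4, (x - 4)^2(x + 2).

Check: the last factor (x - 4)^2(x + 2) is the minimal polynomial, and the product (x - 4)^3(x + 2) is the characteristic polynomial.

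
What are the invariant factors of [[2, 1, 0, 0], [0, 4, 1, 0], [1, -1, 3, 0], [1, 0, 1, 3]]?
The Jordan structure of A has elementary divisors (x - 3)^3, (x - 3). Arranging the block sizes at each eigenvalue in decreasing order and taking row products gives the invariant factors.

Invariant factors (smallest first, each dividing the next): x - 3, (x - 3)^3.

Check: the last factor (x - 3)^3 is the minimal polynomial, and the product (x - 3)^4 is the characteristic polynomial.

x - 3, (x - 3)^3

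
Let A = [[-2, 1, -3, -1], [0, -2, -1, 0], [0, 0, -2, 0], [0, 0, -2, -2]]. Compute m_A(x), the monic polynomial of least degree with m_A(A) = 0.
m_A(x) = (x + 2)^3

The characteristic polynomial factors as (x + 2)^4. The minimal polynomial is ∏(x - λ)^{k_λ} where k_λ is the size of the largest Jordan block at λ.

For λ = -2: rank(A + 2I) = 2, and the largest Jordan block has size 3 (the smallest k with rank((A + 2I)^k) = rank((A + 2I)^(k+1))).

So m_A(x) = (x + 2)^3.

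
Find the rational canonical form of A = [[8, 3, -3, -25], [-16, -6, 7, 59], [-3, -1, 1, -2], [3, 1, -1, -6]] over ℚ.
R = [[0, 0, 0, -8], [1, 0, 0, 8], [0, 1, 0, 4], [0, 0, 1, -3]]

The invariant factors of A (the non-unit diagonal entries of the Smith normal form of xI - A over ℚ[x]) are (x - 1)(x + 2)(x^2 + 2x - 4), each dividing the next. The characteristic polynomial is their product, (x - 1)(x + 2)(x^2 + 2x - 4).

The rational canonical form is the block-diagonal matrix of companion matrices C(f_i):
R = [[0, 0, 0, -8], [1, 0, 0, 8], [0, 1, 0, 4], [0, 0, 1, -3]].

Note the characteristic polynomial does not split into linear factors over ℚ, so A has no Jordan form over ℚ; the rational canonical form exists over any field.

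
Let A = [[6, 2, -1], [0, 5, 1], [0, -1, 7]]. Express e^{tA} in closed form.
A has Jordan form J = [[6, 1, 0], [0, 6, 1], [0, 0, 6]] with A = PJP^{-1}, so e^{tA} = P e^{tJ} P^{-1}.

For a Jordan block J_k(λ), e^{tJ_k(λ)} = e^{λt} · (I + tN + t^2 N^2/2! + ... + t^{k-1} N^{k-1}/(k-1)!) where N is the nilpotent superdiagonal part.

Assembling the blocks and conjugating back gives the entries of e^{tA} as shown above.

e^{tA} = [[e^{6*t}, t*(4 - t)*e^{6*t}/2, t*(t - 2)*e^{6*t}/2], [0, (1 - t)*e^{6*t}, t*e^{6*t}], [0, -t*e^{6*t}, (t + 1)*e^{6*t}]]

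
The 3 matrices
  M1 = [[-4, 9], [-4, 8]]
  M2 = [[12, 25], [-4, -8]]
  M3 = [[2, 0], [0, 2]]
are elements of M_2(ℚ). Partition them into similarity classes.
2 classes: {M1, M2}, {M3}

Characteristic polynomials: χ_{M1} = (x - 2)^2, χ_{M2} = (x - 2)^2, χ_{M3} = (x - 2)^2.

{M1, M2}: invariant factors (x - 2)^2.

{M3}: invariant factors x - 2, x - 2.

Matrices are similar if and only if their invariant-factor lists agree; the partition into similarity classes is {M1, M2}, {M3}.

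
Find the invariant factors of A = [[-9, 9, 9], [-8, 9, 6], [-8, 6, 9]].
x - 3, (x - 3)^2

The Jordan structure of A has elementary divisors (x - 3)^2, (x - 3). Arranging the block sizes at each eigenvalue in decreasing order and taking row products gives the invariant factors.

Invariant factors (smallest first, each dividing the next): x - 3, (x - 3)^2.

Check: the last factor (x - 3)^2 is the minimal polynomial, and the product (x - 3)^3 is the characteristic polynomial.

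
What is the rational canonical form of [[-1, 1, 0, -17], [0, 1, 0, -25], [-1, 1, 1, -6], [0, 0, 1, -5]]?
R = [[0, 0, 0, -16], [1, 0, 0, -4], [0, 1, 0, 0], [0, 0, 1, -4]]

The invariant factors of A (the non-unit diagonal entries of the Smith normal form of xI - A over ℚ[x]) are (x + 4)(x^3 + 4), each dividing the next. The characteristic polynomial is their product, (x + 4)(x^3 + 4).

The rational canonical form is the block-diagonal matrix of companion matrices C(f_i):
R = [[0, 0, 0, -16], [1, 0, 0, -4], [0, 1, 0, 0], [0, 0, 1, -4]].

Note the characteristic polynomial does not split into linear factors over ℚ, so A has no Jordan form over ℚ; the rational canonical form exists over any field.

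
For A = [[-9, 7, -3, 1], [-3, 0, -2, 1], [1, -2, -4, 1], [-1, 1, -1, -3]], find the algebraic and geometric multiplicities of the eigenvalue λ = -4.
algebraic multiplicity 4, geometric multiplicity 2

The characteristic polynomial is (x + 4)^4, so the factor x + 4 appears with exponent 4: the algebraic multiplicity is 4.

rank(A + 4I) = 2, so the eigenspace has dimension 4 - 2 = 2: the geometric multiplicity is 2.

Since 2 < 4, A is not diagonalizable.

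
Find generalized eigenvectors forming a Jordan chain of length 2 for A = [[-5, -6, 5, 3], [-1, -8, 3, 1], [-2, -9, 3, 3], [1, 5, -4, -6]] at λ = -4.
v_1 = [[-1, 1, 0, 2]]^T, v_2 = [[1, -1, -1, 0]]^T

We seek v_1 ∈ ker((A + 4I)^2) \ ker(A + 4I), then set v_{i+1} = (A + 4I) v_i.

One such chain is v_1 = [[-1, 1, 0, 2]]^T, v_2 = [[1, -1, -1, 0]]^T. Check: (A + 4I) v_2 = [[0, 0, 0, 0]]^T = 0.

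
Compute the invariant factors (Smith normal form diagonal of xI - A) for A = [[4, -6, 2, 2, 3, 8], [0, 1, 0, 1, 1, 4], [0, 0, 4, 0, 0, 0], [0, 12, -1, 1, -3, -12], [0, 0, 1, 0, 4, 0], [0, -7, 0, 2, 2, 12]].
x - 4, (x - 5)^2(x - 4)^3

The Jordan structure of A has elementary divisors (x - 4)^3, (x - 4), (x - 5)^2. Arranging the block sizes at each eigenvalue in decreasing order and taking row products gives the invariant factors.

Invariant factors (smallest first, each dividing the next): x - 4, (x - 5)^2(x - 4)^3.

Check: the last factor (x - 5)^2(x - 4)^3 is the minimal polynomial, and the product (x - 5)^2(x - 4)^4 is the characteristic polynomial.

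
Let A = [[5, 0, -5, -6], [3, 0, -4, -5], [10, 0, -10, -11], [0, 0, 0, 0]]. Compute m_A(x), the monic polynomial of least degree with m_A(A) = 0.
m_A(x) = x^3(x + 5)

The characteristic polynomial factors as x^3(x + 5). The minimal polynomial is ∏(x - λ)^{k_λ} where k_λ is the size of the largest Jordan block at λ.

For λ = -5: rank(A + 5I) = 3, and the largest Jordan block has size 1 (the smallest k with rank((A + 5I)^k) = rank((A + 5I)^(k+1))).
For λ = 0: rank(A) = 3, and the largest Jordan block has size 3 (the smallest k with rank(A^k) = rank(A^(k+1))).

So m_A(x) = x^3(x + 5).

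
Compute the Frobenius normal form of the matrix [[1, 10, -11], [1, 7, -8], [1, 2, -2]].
The invariant factors of A (the non-unit diagonal entries of the Smith normal form of xI - A over ℚ[x]) are (x - 3)(x^2 - 3x - 1), each dividing the next. The characteristic polynomial is their product, (x - 3)(x^2 - 3x - 1).

The rational canonical form is the block-diagonal matrix of companion matrices C(f_i):
R = [[0, 0, -3], [1, 0, -8], [0, 1, 6]].

Note the characteristic polynomial does not split into linear factors over ℚ, so A has no Jordan form over ℚ; the rational canonical form exists over any field.

R = [[0, 0, -3], [1, 0, -8], [0, 1, 6]]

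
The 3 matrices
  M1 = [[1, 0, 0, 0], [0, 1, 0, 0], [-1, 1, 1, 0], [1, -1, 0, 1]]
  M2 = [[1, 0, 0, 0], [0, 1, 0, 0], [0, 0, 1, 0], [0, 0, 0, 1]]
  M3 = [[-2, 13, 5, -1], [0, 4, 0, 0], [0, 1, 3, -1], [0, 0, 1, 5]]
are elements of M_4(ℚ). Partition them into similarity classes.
Characteristic polynomials: χ_{M1} = (x - 1)^4, χ_{M2} = (x - 1)^4, χ_{M3} = (x - 4)^3(x + 2).

{M1}: invariant factors x - 1, x - 1, (x - 1)^2.

{M2}: invariant factors x - 1, x - 1, x - 1, x - 1.

{M3}: invariant factors (x - 4)^3(x + 2).

Matrices are similar if and only if their invariant-factor lists agree; the partition into similarity classes is {M1}, {M2}, {M3}.

3 classes: {M1}, {M2}, {M3}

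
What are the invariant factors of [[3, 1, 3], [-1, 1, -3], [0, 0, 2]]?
The Jordan structure of A has elementary divisors (x - 2)^2, (x - 2). Arranging the block sizes at each eigenvalue in decreasing order and taking row products gives the invariant factors.

Invariant factors (smallest first, each dividing the next): x - 2, (x - 2)^2.

Check: the last factor (x - 2)^2 is the minimal polynomial, and the product (x - 2)^3 is the characteristic polynomial.

x - 2, (x - 2)^2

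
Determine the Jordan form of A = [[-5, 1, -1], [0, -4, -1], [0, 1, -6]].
J = [[-5, 1, 0], [0, -5, 0], [0, 0, -5]]

The characteristic polynomial is det(xI - A) = (x + 5)^3, so the eigenvalues are -5 (algebraic multiplicity 3).

For λ = -5: rank(A + 5I) = 1, rank((A + 5I)^2) = 0. The eigenspace has dimension 3 - 1 = 2, so there are 2 Jordan blocks; the rank sequence gives block sizes [2, 1].

Assembling the blocks gives the Jordan form J above.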